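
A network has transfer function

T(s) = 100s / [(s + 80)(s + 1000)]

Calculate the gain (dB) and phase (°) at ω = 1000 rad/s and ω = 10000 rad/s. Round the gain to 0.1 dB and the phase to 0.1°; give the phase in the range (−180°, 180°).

At s = jω = j1000:
zero at origin: s = j1000 → |·| = 1000, ∠ = 90.00°
pole (s+80): 80 + j1000 → |·| = √(80²+1000²) = √1006400 ≈ 1003.2, ∠ = arctan(1000/80) ≈ 85.43°
pole (s+1000): 1000 + j1000 → |·| = √(1000²+1000²) = √2000000 ≈ 1414.2, ∠ = arctan(1000/1000) ≈ 45.00°
|T| = 100 · 1000 / 1.4187e+06 ≈ 0.070487
Gain = 20 log₁₀(0.070487) ≈ -23.04 dB
∠T = 90.00° − 130.43° = -40.43°

At s = jω = j10000:
zero at origin: s = j10000 → |·| = 10000, ∠ = 90.00°
pole (s+80): 80 + j10000 → |·| = √(80²+10000²) = √100006400 ≈ 10000, ∠ = arctan(10000/80) ≈ 89.54°
pole (s+1000): 1000 + j10000 → |·| = √(1000²+10000²) = √101000000 ≈ 10050, ∠ = arctan(10000/1000) ≈ 84.29°
|T| = 100 · 10000 / 1.005e+08 ≈ 0.0099502
Gain = 20 log₁₀(0.0099502) ≈ -40.04 dB
∠T = 90.00° − 173.83° = -83.83°

ω = 1000: -23.0 dB, -40.4°; ω = 10000: -40.0 dB, -83.8°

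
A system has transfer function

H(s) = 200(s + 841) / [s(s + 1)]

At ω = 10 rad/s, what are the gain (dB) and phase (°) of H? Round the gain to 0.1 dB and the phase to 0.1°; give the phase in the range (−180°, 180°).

At s = jω = j10:
zero (s+841): 841 + j10 → |·| = √(841²+10²) = √707381 ≈ 841.06, ∠ = arctan(10/841) ≈ 0.68°
pole (s+1): 1 + j10 → |·| = √(1²+10²) = √101 ≈ 10.05, ∠ = arctan(10/1) ≈ 84.29°
pole at origin: |s| = 10, ∠ = 90.00° (in denominator)
|H| = 200 · 841.06 / 100.5 ≈ 1673.8
Gain = 20 log₁₀(1673.8) ≈ 64.47 dB
∠H = 0.68° − 174.29° = -173.61°

64.5 dB, -173.6°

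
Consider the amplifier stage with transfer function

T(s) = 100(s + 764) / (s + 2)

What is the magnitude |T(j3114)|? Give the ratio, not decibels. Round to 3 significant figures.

103

At s = jω = j3114:
zero (s+764): 764 + j3114 → |·| = √(764²+3114²) = √10280692 ≈ 3206.4, ∠ = arctan(3114/764) ≈ 76.22°
pole (s+2): 2 + j3114 → |·| = √(2²+3114²) = √9697000 ≈ 3114, ∠ = arctan(3114/2) ≈ 89.96°
|T| = 100 · 3206.4 / 3114 ≈ 102.97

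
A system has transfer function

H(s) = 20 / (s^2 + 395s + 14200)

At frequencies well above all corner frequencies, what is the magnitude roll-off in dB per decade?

Each pole contributes −20 dB/decade at high frequency; each zero contributes +20 dB/decade.
Net: 0 zero(s) − 2 pole(s) → -40 dB/decade.

-40 dB/decade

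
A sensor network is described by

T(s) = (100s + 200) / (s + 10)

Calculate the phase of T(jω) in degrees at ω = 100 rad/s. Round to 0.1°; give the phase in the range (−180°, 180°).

4.6°

Substitute s = j100:
Numerator: 100(j100) + 200 = 200 + j10000
Denominator: (j100) + 10 = 10 + j100
|N| = √(200² + 10000²) ≈ 10002, ∠N ≈ 88.85°
|D| = √(10² + 100²) ≈ 100.5, ∠D ≈ 84.29°
∠T = 88.85° − 84.29° = 4.56°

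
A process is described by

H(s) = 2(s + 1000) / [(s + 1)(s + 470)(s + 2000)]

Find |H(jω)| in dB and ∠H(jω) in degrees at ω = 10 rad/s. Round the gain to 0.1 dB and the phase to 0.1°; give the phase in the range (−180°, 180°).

-73.5 dB, -85.2°

At s = jω = j10:
zero (s+1000): 1000 + j10 → |·| = √(1000²+10²) = √1000100 ≈ 1000, ∠ = arctan(10/1000) ≈ 0.57°
pole (s+1): 1 + j10 → |·| = √(1²+10²) = √101 ≈ 10.05, ∠ = arctan(10/1) ≈ 84.29°
pole (s+470): 470 + j10 → |·| = √(470²+10²) = √221000 ≈ 470.11, ∠ = arctan(10/470) ≈ 1.22°
pole (s+2000): 2000 + j10 → |·| = √(2000²+10²) = √4000100 ≈ 2000, ∠ = arctan(10/2000) ≈ 0.29°
|H| = 2 · 1000 / 9.4492e+06 ≈ 0.00021166
Gain = 20 log₁₀(0.00021166) ≈ -73.49 dB
∠H = 0.57° − 85.80° = -85.23°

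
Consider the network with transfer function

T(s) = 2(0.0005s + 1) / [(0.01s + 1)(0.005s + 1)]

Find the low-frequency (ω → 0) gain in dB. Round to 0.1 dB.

T(0) = 2 · 1 / 1 = 2
20 log₁₀(2) ≈ 6.02 dB

6.0 dB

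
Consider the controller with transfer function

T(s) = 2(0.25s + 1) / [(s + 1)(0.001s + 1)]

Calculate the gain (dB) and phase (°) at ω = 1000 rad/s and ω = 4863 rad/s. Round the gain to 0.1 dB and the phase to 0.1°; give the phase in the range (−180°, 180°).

At ω = 1000 rad/s:
zero (1 + j1000·0.25) = 1 + j250 → |·| ≈ 250, ∠ ≈ 89.77°
pole (1 + j1000·1) = 1 + j1000 → |·| ≈ 1000, ∠ ≈ 89.94°
pole (1 + j1000·0.001) = 1 + j1 → |·| ≈ 1.4142, ∠ ≈ 45.00°
|T| = 2 · 250 / (1000 · 1.4142) ≈ 0.35356
Gain = 20 log₁₀(0.35356) ≈ -9.03 dB
∠T = (89.77°) − (89.94° + 45.00°) = -45.17°

At ω = 4863 rad/s:
zero (1 + j4863·0.25) = 1 + j1215.75 → |·| ≈ 1215.8, ∠ ≈ 89.95°
pole (1 + j4863·1) = 1 + j4863 → |·| ≈ 4863, ∠ ≈ 89.99°
pole (1 + j4863·0.001) = 1 + j4.863 → |·| ≈ 4.9648, ∠ ≈ 78.38°
|T| = 2 · 1215.8 / (4863 · 4.9648) ≈ 0.10071
Gain = 20 log₁₀(0.10071) ≈ -19.94 dB
∠T = (89.95°) − (89.99° + 78.38°) = -78.42°

ω = 1000: -9.0 dB, -45.2°; ω = 4863: -19.9 dB, -78.4°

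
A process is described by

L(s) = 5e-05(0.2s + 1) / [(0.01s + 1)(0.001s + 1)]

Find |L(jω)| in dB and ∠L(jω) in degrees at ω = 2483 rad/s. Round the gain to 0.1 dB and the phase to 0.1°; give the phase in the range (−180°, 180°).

At ω = 2483 rad/s:
zero (1 + j2483·0.2) = 1 + j496.6 → |·| ≈ 496.6, ∠ ≈ 89.88°
pole (1 + j2483·0.01) = 1 + j24.83 → |·| ≈ 24.85, ∠ ≈ 87.69°
pole (1 + j2483·0.001) = 1 + j2.483 → |·| ≈ 2.6768, ∠ ≈ 68.06°
|L| = 5e-05 · 496.6 / (24.85 · 2.6768) ≈ 0.00037328
Gain = 20 log₁₀(0.00037328) ≈ -68.56 dB
∠L = (89.88°) − (87.69° + 68.06°) = -65.87°

-68.6 dB, -65.9°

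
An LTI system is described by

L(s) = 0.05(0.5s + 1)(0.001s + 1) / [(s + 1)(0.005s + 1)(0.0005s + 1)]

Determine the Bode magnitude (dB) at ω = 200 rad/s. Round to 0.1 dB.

At ω = 200 rad/s:
zero (1 + j200·0.5) = 1 + j100 → |·| ≈ 100, ∠ ≈ 89.43°
zero (1 + j200·0.001) = 1 + j0.2 → |·| ≈ 1.0198, ∠ ≈ 11.31°
pole (1 + j200·1) = 1 + j200 → |·| ≈ 200, ∠ ≈ 89.71°
pole (1 + j200·0.005) = 1 + j1 → |·| ≈ 1.4142, ∠ ≈ 45.00°
pole (1 + j200·0.0005) = 1 + j0.1 → |·| ≈ 1.005, ∠ ≈ 5.71°
|L| = 0.05 · 100 · 1.0198 / (200 · 1.4142 · 1.005) ≈ 0.017938
Gain = 20 log₁₀(0.017938) ≈ -34.92 dB

-34.9 dB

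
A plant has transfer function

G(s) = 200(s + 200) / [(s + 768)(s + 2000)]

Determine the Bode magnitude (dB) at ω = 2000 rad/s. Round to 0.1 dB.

-23.6 dB

At s = jω = j2000:
zero (s+200): 200 + j2000 → |·| = √(200²+2000²) = √4040000 ≈ 2010, ∠ = arctan(2000/200) ≈ 84.29°
pole (s+768): 768 + j2000 → |·| = √(768²+2000²) = √4589824 ≈ 2142.4, ∠ = arctan(2000/768) ≈ 68.99°
pole (s+2000): 2000 + j2000 → |·| = √(2000²+2000²) = √8000000 ≈ 2828.4, ∠ = arctan(2000/2000) ≈ 45.00°
|G| = 200 · 2010 / 6.0596e+06 ≈ 0.066341
Gain = 20 log₁₀(0.066341) ≈ -23.56 dB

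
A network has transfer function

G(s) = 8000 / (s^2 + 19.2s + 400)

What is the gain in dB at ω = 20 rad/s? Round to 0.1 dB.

26.4 dB

At s = jω = j20:
quadratic: (j20)² + 19.2·j20 + 400 = 0 + j384 → |·| ≈ 384, ∠ ≈ 90.00°
|G| = 8000 / 384 ≈ 20.833
Gain = 20 log₁₀(20.833) ≈ 26.38 dB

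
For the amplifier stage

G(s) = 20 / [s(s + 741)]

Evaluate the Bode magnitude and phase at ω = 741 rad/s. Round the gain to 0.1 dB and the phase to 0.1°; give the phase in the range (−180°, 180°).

At s = jω = j741:
pole (s+741): 741 + j741 → |·| = √(741²+741²) = √1098162 ≈ 1047.9, ∠ = arctan(741/741) ≈ 45.00°
pole at origin: |s| = 741, ∠ = 90.00° (in denominator)
|G| = 20 / 7.7649e+05 ≈ 2.5757e-05
Gain = 20 log₁₀(2.5757e-05) ≈ -91.78 dB
∠G = 0.00° − 135.00° = -135.00°

-91.8 dB, -135.0°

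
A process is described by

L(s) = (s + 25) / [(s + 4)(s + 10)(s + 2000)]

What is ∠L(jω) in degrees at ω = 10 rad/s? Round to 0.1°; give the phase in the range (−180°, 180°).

At s = jω = j10:
zero (s+25): 25 + j10 → |·| = √(25²+10²) = √725 ≈ 26.926, ∠ = arctan(10/25) ≈ 21.80°
pole (s+4): 4 + j10 → |·| = √(4²+10²) = √116 ≈ 10.77, ∠ = arctan(10/4) ≈ 68.20°
pole (s+10): 10 + j10 → |·| = √(10²+10²) = √200 ≈ 14.142, ∠ = arctan(10/10) ≈ 45.00°
pole (s+2000): 2000 + j10 → |·| = √(2000²+10²) = √4000100 ≈ 2000, ∠ = arctan(10/2000) ≈ 0.29°
∠L = 21.80° − 113.49° = -91.69°

-91.7°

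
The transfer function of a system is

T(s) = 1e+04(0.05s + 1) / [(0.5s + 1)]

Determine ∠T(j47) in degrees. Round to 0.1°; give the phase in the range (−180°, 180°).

At ω = 47 rad/s:
zero (1 + j47·0.05) = 1 + j2.35 → |·| ≈ 2.5539, ∠ ≈ 66.95°
pole (1 + j47·0.5) = 1 + j23.5 → |·| ≈ 23.521, ∠ ≈ 87.56°
∠T = (66.95°) − (87.56°) = -20.61°

-20.6°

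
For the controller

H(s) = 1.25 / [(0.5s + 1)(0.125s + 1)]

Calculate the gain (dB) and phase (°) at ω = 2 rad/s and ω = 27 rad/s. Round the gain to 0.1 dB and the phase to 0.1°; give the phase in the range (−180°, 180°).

At ω = 2 rad/s:
pole (1 + j2·0.5) = 1 + j1 → |·| ≈ 1.4142, ∠ ≈ 45.00°
pole (1 + j2·0.125) = 1 + j0.25 → |·| ≈ 1.0308, ∠ ≈ 14.04°
|H| = 1.25 · 1 / (1.4142 · 1.0308) ≈ 0.85748
Gain = 20 log₁₀(0.85748) ≈ -1.34 dB
∠H = (0°) − (45.00° + 14.04°) = -59.04°

At ω = 27 rad/s:
pole (1 + j27·0.5) = 1 + j13.5 → |·| ≈ 13.537, ∠ ≈ 85.76°
pole (1 + j27·0.125) = 1 + j3.375 → |·| ≈ 3.52, ∠ ≈ 73.50°
|H| = 1.25 · 1 / (13.537 · 3.52) ≈ 0.026233
Gain = 20 log₁₀(0.026233) ≈ -31.62 dB
∠H = (0°) − (85.76° + 73.50°) = -159.26°

ω = 2: -1.3 dB, -59.0°; ω = 27: -31.6 dB, -159.3°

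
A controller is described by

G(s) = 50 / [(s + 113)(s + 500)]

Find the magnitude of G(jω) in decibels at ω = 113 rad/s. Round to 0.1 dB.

-64.3 dB

At s = jω = j113:
pole (s+113): 113 + j113 → |·| = √(113²+113²) = √25538 ≈ 159.81, ∠ = arctan(113/113) ≈ 45.00°
pole (s+500): 500 + j113 → |·| = √(500²+113²) = √262769 ≈ 512.61, ∠ = arctan(113/500) ≈ 12.73°
|G| = 50 / 81920 ≈ 0.00061035
Gain = 20 log₁₀(0.00061035) ≈ -64.29 dB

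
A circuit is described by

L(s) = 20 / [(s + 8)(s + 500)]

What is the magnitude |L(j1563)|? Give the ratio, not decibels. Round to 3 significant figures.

At s = jω = j1563:
pole (s+8): 8 + j1563 → |·| = √(8²+1563²) = √2443033 ≈ 1563, ∠ = arctan(1563/8) ≈ 89.71°
pole (s+500): 500 + j1563 → |·| = √(500²+1563²) = √2692969 ≈ 1641, ∠ = arctan(1563/500) ≈ 72.26°
|L| = 20 / 2.5649e+06 ≈ 7.7976e-06

7.80e-06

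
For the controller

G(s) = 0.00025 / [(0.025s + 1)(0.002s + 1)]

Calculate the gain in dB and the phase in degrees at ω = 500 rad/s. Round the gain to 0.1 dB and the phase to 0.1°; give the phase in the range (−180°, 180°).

-97.0 dB, -130.4°

At ω = 500 rad/s:
pole (1 + j500·0.025) = 1 + j12.5 → |·| ≈ 12.54, ∠ ≈ 85.43°
pole (1 + j500·0.002) = 1 + j1 → |·| ≈ 1.4142, ∠ ≈ 45.00°
|G| = 0.00025 · 1 / (12.54 · 1.4142) ≈ 1.4097e-05
Gain = 20 log₁₀(1.4097e-05) ≈ -97.02 dB
∠G = (0°) − (85.43° + 45.00°) = -130.43°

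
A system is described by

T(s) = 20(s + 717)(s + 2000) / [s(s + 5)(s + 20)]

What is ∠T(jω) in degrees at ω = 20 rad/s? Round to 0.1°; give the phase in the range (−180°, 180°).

At s = jω = j20:
zero (s+717): 717 + j20 → |·| = √(717²+20²) = √514489 ≈ 717.28, ∠ = arctan(20/717) ≈ 1.60°
zero (s+2000): 2000 + j20 → |·| = √(2000²+20²) = √4000400 ≈ 2000.1, ∠ = arctan(20/2000) ≈ 0.57°
pole (s+5): 5 + j20 → |·| = √(5²+20²) = √425 ≈ 20.616, ∠ = arctan(20/5) ≈ 75.96°
pole (s+20): 20 + j20 → |·| = √(20²+20²) = √800 ≈ 28.284, ∠ = arctan(20/20) ≈ 45.00°
pole at origin: |s| = 20, ∠ = 90.00° (in denominator)
∠T = 2.17° − 210.96° = -208.79° ≡ 151.21° (principal value)

151.2°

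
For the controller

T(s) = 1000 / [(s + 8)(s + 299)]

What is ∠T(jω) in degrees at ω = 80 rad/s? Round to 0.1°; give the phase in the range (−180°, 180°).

At s = jω = j80:
pole (s+8): 8 + j80 → |·| = √(8²+80²) = √6464 ≈ 80.399, ∠ = arctan(80/8) ≈ 84.29°
pole (s+299): 299 + j80 → |·| = √(299²+80²) = √95801 ≈ 309.52, ∠ = arctan(80/299) ≈ 14.98°
∠T = 0.00° − 99.27° = -99.27°

-99.3°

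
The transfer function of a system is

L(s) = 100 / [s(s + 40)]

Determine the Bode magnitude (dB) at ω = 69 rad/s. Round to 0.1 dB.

At s = jω = j69:
pole (s+40): 40 + j69 → |·| = √(40²+69²) = √6361 ≈ 79.756, ∠ = arctan(69/40) ≈ 59.90°
pole at origin: |s| = 69, ∠ = 90.00° (in denominator)
|L| = 100 / 5503.2 ≈ 0.018171
Gain = 20 log₁₀(0.018171) ≈ -34.81 dB

-34.8 dB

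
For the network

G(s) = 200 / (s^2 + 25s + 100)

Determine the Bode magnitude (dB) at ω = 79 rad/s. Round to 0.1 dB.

-30.2 dB

Substitute s = j79:
Numerator: 200 = 200 + j0
Denominator: (j79)^2 + 25(j79) + 100 = -6141 + j1975
|N| = √(200² + 0²) ≈ 200, ∠N ≈ 0.00°
|D| = √(6141² + 1975²) ≈ 6450.8, ∠D ≈ 162.17°
|G| = 200 / 6450.8 ≈ 0.031004
Gain = 20 log₁₀(0.031004) ≈ -30.17 dB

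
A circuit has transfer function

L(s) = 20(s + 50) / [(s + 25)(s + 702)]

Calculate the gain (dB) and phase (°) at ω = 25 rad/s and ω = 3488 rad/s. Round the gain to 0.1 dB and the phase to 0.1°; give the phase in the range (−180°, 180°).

At s = jω = j25:
zero (s+50): 50 + j25 → |·| = √(50²+25²) = √3125 ≈ 55.902, ∠ = arctan(25/50) ≈ 26.57°
pole (s+25): 25 + j25 → |·| = √(25²+25²) = √1250 ≈ 35.355, ∠ = arctan(25/25) ≈ 45.00°
pole (s+702): 702 + j25 → |·| = √(702²+25²) = √493429 ≈ 702.45, ∠ = arctan(25/702) ≈ 2.04°
|L| = 20 · 55.902 / 24835 ≈ 0.045019
Gain = 20 log₁₀(0.045019) ≈ -26.93 dB
∠L = 26.57° − 47.04° = -20.47°

At s = jω = j3488:
zero (s+50): 50 + j3488 → |·| = √(50²+3488²) = √12168644 ≈ 3488.4, ∠ = arctan(3488/50) ≈ 89.18°
pole (s+25): 25 + j3488 → |·| = √(25²+3488²) = √12166769 ≈ 3488.1, ∠ = arctan(3488/25) ≈ 89.59°
pole (s+702): 702 + j3488 → |·| = √(702²+3488²) = √12658948 ≈ 3557.9, ∠ = arctan(3488/702) ≈ 78.62°
|L| = 20 · 3488.4 / 1.241e+07 ≈ 0.0056219
Gain = 20 log₁₀(0.0056219) ≈ -45.00 dB
∠L = 89.18° − 168.21° = -79.03°

ω = 25: -26.9 dB, -20.5°; ω = 3488: -45.0 dB, -79.0°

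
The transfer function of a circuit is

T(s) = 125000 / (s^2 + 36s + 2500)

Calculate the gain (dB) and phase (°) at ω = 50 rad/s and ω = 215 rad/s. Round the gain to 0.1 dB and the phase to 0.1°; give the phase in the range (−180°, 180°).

At s = jω = j50:
quadratic: (j50)² + 36·j50 + 2500 = 0 + j1800 → |·| ≈ 1800, ∠ ≈ 90.00°
|T| = 125000 / 1800 ≈ 69.444
Gain = 20 log₁₀(69.444) ≈ 36.83 dB
∠T = 0.00° − 90.00° = -90.00°

At s = jω = j215:
quadratic: (j215)² + 36·j215 + 2500 = -43725 + j7740 → |·| ≈ 44405, ∠ ≈ 169.96°
|T| = 125000 / 44405 ≈ 2.815
Gain = 20 log₁₀(2.815) ≈ 8.99 dB
∠T = 0.00° − 169.96° = -169.96°

ω = 50: 36.8 dB, -90.0°; ω = 215: 9.0 dB, -170.0°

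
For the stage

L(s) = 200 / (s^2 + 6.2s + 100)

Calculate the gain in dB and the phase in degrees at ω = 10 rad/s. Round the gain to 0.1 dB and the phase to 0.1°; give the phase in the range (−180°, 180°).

10.2 dB, -90.0°

At s = jω = j10:
quadratic: (j10)² + 6.2·j10 + 100 = 0 + j62 → |·| ≈ 62, ∠ ≈ 90.00°
|L| = 200 / 62 ≈ 3.2258
Gain = 20 log₁₀(3.2258) ≈ 10.17 dB
∠L = 0.00° − 90.00° = -90.00°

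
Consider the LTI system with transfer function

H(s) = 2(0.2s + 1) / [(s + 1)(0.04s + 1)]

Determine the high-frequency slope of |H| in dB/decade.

Each pole contributes −20 dB/decade at high frequency; each zero contributes +20 dB/decade.
Net: 1 zero(s) − 2 pole(s) → -20 dB/decade.

-20 dB/decade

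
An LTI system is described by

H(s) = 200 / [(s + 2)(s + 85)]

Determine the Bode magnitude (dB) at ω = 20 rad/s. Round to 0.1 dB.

At s = jω = j20:
pole (s+2): 2 + j20 → |·| = √(2²+20²) = √404 ≈ 20.1, ∠ = arctan(20/2) ≈ 84.29°
pole (s+85): 85 + j20 → |·| = √(85²+20²) = √7625 ≈ 87.321, ∠ = arctan(20/85) ≈ 13.24°
|H| = 200 / 1755.2 ≈ 0.11395
Gain = 20 log₁₀(0.11395) ≈ -18.87 dB

-18.9 dB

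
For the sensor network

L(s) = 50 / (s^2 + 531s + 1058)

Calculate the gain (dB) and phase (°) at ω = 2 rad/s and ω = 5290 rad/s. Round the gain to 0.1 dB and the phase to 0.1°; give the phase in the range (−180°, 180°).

ω = 2: -29.5 dB, -45.2°; ω = 5290: -115.0 dB, -174.3°

Substitute s = j2:
Numerator: 50 = 50 + j0
Denominator: (j2)^2 + 531(j2) + 1058 = 1054 + j1062
|N| = √(50² + 0²) ≈ 50, ∠N ≈ 0.00°
|D| = √(1054² + 1062²) ≈ 1496.2, ∠D ≈ 45.22°
|L| = 50 / 1496.2 ≈ 0.033418
Gain = 20 log₁₀(0.033418) ≈ -29.52 dB
∠L = 0.00° − 45.22° = -45.22°

Substitute s = j5290:
Numerator: 50 = 50 + j0
Denominator: (j5290)^2 + 531(j5290) + 1058 = -27983042 + j2808990
|N| = √(50² + 0²) ≈ 50, ∠N ≈ 0.00°
|D| = √(27983042² + 2808990²) ≈ 2.8124e+07, ∠D ≈ 174.27°
|L| = 50 / 2.8124e+07 ≈ 1.7778e-06
Gain = 20 log₁₀(1.7778e-06) ≈ -115.00 dB
∠L = 0.00° − 174.27° = -174.27°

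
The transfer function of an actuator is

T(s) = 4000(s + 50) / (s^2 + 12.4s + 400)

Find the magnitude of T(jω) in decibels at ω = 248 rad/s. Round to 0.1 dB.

24.4 dB

At s = jω = j248:
zero (s+50): 50 + j248 → |·| = √(50²+248²) = √64004 ≈ 252.99, ∠ = arctan(248/50) ≈ 78.60°
quadratic: (j248)² + 12.4·j248 + 400 = -61104 + j3075.2 → |·| ≈ 61181, ∠ ≈ 177.12°
|T| = 4000 · 252.99 / 61181 ≈ 16.54
Gain = 20 log₁₀(16.54) ≈ 24.37 dB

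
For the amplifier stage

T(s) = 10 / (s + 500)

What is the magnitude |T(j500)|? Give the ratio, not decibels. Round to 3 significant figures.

0.0141

At s = jω = j500:
pole (s+500): 500 + j500 → |·| = √(500²+500²) = √500000 ≈ 707.11, ∠ = arctan(500/500) ≈ 45.00°
|T| = 10 / 707.11 ≈ 0.014142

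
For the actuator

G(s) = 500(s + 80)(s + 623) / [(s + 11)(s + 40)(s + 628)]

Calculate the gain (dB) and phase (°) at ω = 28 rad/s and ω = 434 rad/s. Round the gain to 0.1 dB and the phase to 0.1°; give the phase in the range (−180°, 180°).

ω = 28: 29.1 dB, -84.2°; ω = 434: 1.3 dB, -93.5°

At s = jω = j28:
zero (s+80): 80 + j28 → |·| = √(80²+28²) = √7184 ≈ 84.758, ∠ = arctan(28/80) ≈ 19.29°
zero (s+623): 623 + j28 → |·| = √(623²+28²) = √388913 ≈ 623.63, ∠ = arctan(28/623) ≈ 2.57°
pole (s+11): 11 + j28 → |·| = √(11²+28²) = √905 ≈ 30.083, ∠ = arctan(28/11) ≈ 68.55°
pole (s+40): 40 + j28 → |·| = √(40²+28²) = √2384 ≈ 48.826, ∠ = arctan(28/40) ≈ 34.99°
pole (s+628): 628 + j28 → |·| = √(628²+28²) = √395168 ≈ 628.62, ∠ = arctan(28/628) ≈ 2.55°
|G| = 500 · 52858 / 9.2334e+05 ≈ 28.623
Gain = 20 log₁₀(28.623) ≈ 29.13 dB
∠G = 21.86° − 106.09° = -84.23°

At s = jω = j434:
zero (s+80): 80 + j434 → |·| = √(80²+434²) = √194756 ≈ 441.31, ∠ = arctan(434/80) ≈ 79.56°
zero (s+623): 623 + j434 → |·| = √(623²+434²) = √576485 ≈ 759.27, ∠ = arctan(434/623) ≈ 34.86°
pole (s+11): 11 + j434 → |·| = √(11²+434²) = √188477 ≈ 434.14, ∠ = arctan(434/11) ≈ 88.55°
pole (s+40): 40 + j434 → |·| = √(40²+434²) = √189956 ≈ 435.84, ∠ = arctan(434/40) ≈ 84.73°
pole (s+628): 628 + j434 → |·| = √(628²+434²) = √582740 ≈ 763.37, ∠ = arctan(434/628) ≈ 34.65°
|G| = 500 · 3.3507e+05 / 1.4444e+08 ≈ 1.1599
Gain = 20 log₁₀(1.1599) ≈ 1.29 dB
∠G = 114.42° − 207.93° = -93.51°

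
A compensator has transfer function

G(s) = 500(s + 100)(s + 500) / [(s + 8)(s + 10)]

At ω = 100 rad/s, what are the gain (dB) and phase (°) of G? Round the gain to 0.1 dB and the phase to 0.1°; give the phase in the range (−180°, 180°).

71.1 dB, -113.4°

At s = jω = j100:
zero (s+100): 100 + j100 → |·| = √(100²+100²) = √20000 ≈ 141.42, ∠ = arctan(100/100) ≈ 45.00°
zero (s+500): 500 + j100 → |·| = √(500²+100²) = √260000 ≈ 509.9, ∠ = arctan(100/500) ≈ 11.31°
pole (s+8): 8 + j100 → |·| = √(8²+100²) = √10064 ≈ 100.32, ∠ = arctan(100/8) ≈ 85.43°
pole (s+10): 10 + j100 → |·| = √(10²+100²) = √10100 ≈ 100.5, ∠ = arctan(100/10) ≈ 84.29°
|G| = 500 · 72110 / 10082 ≈ 3576.2
Gain = 20 log₁₀(3576.2) ≈ 71.07 dB
∠G = 56.31° − 169.72° = -113.41°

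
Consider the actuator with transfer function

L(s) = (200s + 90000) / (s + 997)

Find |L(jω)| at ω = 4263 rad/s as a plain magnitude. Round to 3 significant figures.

196

Substitute s = j4263:
Numerator: 200(j4263) + 90000 = 90000 + j852600
Denominator: (j4263) + 997 = 997 + j4263
|N| = √(90000² + 852600²) ≈ 8.5734e+05, ∠N ≈ 83.97°
|D| = √(997² + 4263²) ≈ 4378, ∠D ≈ 76.84°
|L| = 8.5734e+05 / 4378 ≈ 195.83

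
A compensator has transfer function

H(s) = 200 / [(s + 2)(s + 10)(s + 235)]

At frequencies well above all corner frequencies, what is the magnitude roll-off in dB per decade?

-60 dB/decade

Each pole contributes −20 dB/decade at high frequency; each zero contributes +20 dB/decade.
Net: 0 zero(s) − 3 pole(s) → -60 dB/decade.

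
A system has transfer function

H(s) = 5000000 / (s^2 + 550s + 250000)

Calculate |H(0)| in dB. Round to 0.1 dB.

26.0 dB

H(0) = 5000000 / 250000 = 20
20 log₁₀(20) ≈ 26.02 dB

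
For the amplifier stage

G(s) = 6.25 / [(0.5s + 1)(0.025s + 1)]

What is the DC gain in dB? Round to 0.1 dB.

15.9 dB

G(0) = 6.25 · 1 / 1 = 6.25
20 log₁₀(6.25) ≈ 15.92 dB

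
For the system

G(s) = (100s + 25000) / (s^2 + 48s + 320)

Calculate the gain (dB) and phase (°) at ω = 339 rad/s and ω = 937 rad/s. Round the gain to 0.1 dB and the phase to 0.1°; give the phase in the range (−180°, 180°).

Substitute s = j339:
Numerator: 100(j339) + 25000 = 25000 + j33900
Denominator: (j339)^2 + 48(j339) + 320 = -114601 + j16272
|N| = √(25000² + 33900²) ≈ 42121, ∠N ≈ 53.59°
|D| = √(114601² + 16272²) ≈ 1.1575e+05, ∠D ≈ 171.92°
|G| = 42121 / 1.1575e+05 ≈ 0.3639
Gain = 20 log₁₀(0.3639) ≈ -8.78 dB
∠G = 53.59° − 171.92° = -118.33°

Substitute s = j937:
Numerator: 100(j937) + 25000 = 25000 + j93700
Denominator: (j937)^2 + 48(j937) + 320 = -877649 + j44976
|N| = √(25000² + 93700²) ≈ 96978, ∠N ≈ 75.06°
|D| = √(877649² + 44976²) ≈ 8.788e+05, ∠D ≈ 177.07°
|G| = 96978 / 8.788e+05 ≈ 0.11035
Gain = 20 log₁₀(0.11035) ≈ -19.14 dB
∠G = 75.06° − 177.07° = -102.01°

ω = 339: -8.8 dB, -118.3°; ω = 937: -19.1 dB, -102.0°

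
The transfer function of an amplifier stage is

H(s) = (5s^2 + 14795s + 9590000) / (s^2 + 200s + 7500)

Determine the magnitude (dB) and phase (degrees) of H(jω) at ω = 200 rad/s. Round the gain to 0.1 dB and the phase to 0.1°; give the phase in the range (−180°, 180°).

Substitute s = j200:
Numerator: 5(j200)^2 + 14795(j200) + 9590000 = 9390000 + j2959000
Denominator: (j200)^2 + 200(j200) + 7500 = -32500 + j40000
|N| = √(9390000² + 2959000²) ≈ 9.8452e+06, ∠N ≈ 17.49°
|D| = √(32500² + 40000²) ≈ 51539, ∠D ≈ 129.09°
|H| = 9.8452e+06 / 51539 ≈ 191.02
Gain = 20 log₁₀(191.02) ≈ 45.62 dB
∠H = 17.49° − 129.09° = -111.60°

45.6 dB, -111.6°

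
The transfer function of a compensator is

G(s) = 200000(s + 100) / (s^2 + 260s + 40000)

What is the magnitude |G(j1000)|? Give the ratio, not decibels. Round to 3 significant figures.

At s = jω = j1000:
zero (s+100): 100 + j1000 → |·| = √(100²+1000²) = √1010000 ≈ 1005, ∠ = arctan(1000/100) ≈ 84.29°
quadratic: (j1000)² + 260·j1000 + 40000 = -960000 + j260000 → |·| ≈ 9.9459e+05, ∠ ≈ 164.85°
|G| = 200000 · 1005 / 9.9459e+05 ≈ 202.09

202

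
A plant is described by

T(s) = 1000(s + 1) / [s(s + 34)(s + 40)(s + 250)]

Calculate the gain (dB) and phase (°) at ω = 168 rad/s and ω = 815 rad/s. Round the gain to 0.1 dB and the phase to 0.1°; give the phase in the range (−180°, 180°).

At s = jω = j168:
zero (s+1): 1 + j168 → |·| = √(1²+168²) = √28225 ≈ 168, ∠ = arctan(168/1) ≈ 89.66°
pole (s+34): 34 + j168 → |·| = √(34²+168²) = √29380 ≈ 171.41, ∠ = arctan(168/34) ≈ 78.56°
pole (s+40): 40 + j168 → |·| = √(40²+168²) = √29824 ≈ 172.7, ∠ = arctan(168/40) ≈ 76.61°
pole (s+250): 250 + j168 → |·| = √(250²+168²) = √90724 ≈ 301.2, ∠ = arctan(168/250) ≈ 33.90°
pole at origin: |s| = 168, ∠ = 90.00° (in denominator)
|T| = 1000 · 168 / 1.4979e+09 ≈ 0.00011216
Gain = 20 log₁₀(0.00011216) ≈ -79.00 dB
∠T = 89.66° − 279.07° = -189.41° ≡ 170.59° (principal value)

At s = jω = j815:
zero (s+1): 1 + j815 → |·| = √(1²+815²) = √664226 ≈ 815, ∠ = arctan(815/1) ≈ 89.93°
pole (s+34): 34 + j815 → |·| = √(34²+815²) = √665381 ≈ 815.71, ∠ = arctan(815/34) ≈ 87.61°
pole (s+40): 40 + j815 → |·| = √(40²+815²) = √665825 ≈ 815.98, ∠ = arctan(815/40) ≈ 87.19°
pole (s+250): 250 + j815 → |·| = √(250²+815²) = √726725 ≈ 852.48, ∠ = arctan(815/250) ≈ 72.95°
pole at origin: |s| = 815, ∠ = 90.00° (in denominator)
|T| = 1000 · 815 / 4.6244e+11 ≈ 1.7624e-06
Gain = 20 log₁₀(1.7624e-06) ≈ -115.08 dB
∠T = 89.93° − 337.75° = -247.82° ≡ 112.18° (principal value)

ω = 168: -79.0 dB, 170.6°; ω = 815: -115.1 dB, 112.2°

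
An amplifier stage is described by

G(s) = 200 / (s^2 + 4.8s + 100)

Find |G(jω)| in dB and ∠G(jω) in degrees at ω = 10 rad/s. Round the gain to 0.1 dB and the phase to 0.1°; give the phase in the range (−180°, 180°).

12.4 dB, -90.0°

At s = jω = j10:
quadratic: (j10)² + 4.8·j10 + 100 = 0 + j48 → |·| ≈ 48, ∠ ≈ 90.00°
|G| = 200 / 48 ≈ 4.1667
Gain = 20 log₁₀(4.1667) ≈ 12.40 dB
∠G = 0.00° − 90.00° = -90.00°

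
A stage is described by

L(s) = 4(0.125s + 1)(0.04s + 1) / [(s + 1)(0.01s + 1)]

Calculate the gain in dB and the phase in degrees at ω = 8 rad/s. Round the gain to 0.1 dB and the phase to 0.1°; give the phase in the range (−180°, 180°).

At ω = 8 rad/s:
zero (1 + j8·0.125) = 1 + j1 → |·| ≈ 1.4142, ∠ ≈ 45.00°
zero (1 + j8·0.04) = 1 + j0.32 → |·| ≈ 1.05, ∠ ≈ 17.74°
pole (1 + j8·1) = 1 + j8 → |·| ≈ 8.0623, ∠ ≈ 82.87°
pole (1 + j8·0.01) = 1 + j0.08 → |·| ≈ 1.0032, ∠ ≈ 4.57°
|L| = 4 · 1.4142 · 1.05 / (8.0623 · 1.0032) ≈ 0.73437
Gain = 20 log₁₀(0.73437) ≈ -2.68 dB
∠L = (45.00° + 17.74°) − (82.87° + 4.57°) = -24.70°

-2.7 dB, -24.7°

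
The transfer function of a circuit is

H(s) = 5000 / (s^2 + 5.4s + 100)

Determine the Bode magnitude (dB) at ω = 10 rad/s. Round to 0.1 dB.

39.3 dB

At s = jω = j10:
quadratic: (j10)² + 5.4·j10 + 100 = 0 + j54 → |·| ≈ 54, ∠ ≈ 90.00°
|H| = 5000 / 54 ≈ 92.593
Gain = 20 log₁₀(92.593) ≈ 39.33 dB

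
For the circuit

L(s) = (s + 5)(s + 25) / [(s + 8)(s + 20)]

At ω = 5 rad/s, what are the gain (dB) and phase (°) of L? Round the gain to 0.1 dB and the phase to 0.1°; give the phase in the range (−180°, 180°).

-0.7 dB, 10.3°

At s = jω = j5:
zero (s+5): 5 + j5 → |·| = √(5²+5²) = √50 ≈ 7.0711, ∠ = arctan(5/5) ≈ 45.00°
zero (s+25): 25 + j5 → |·| = √(25²+5²) = √650 ≈ 25.495, ∠ = arctan(5/25) ≈ 11.31°
pole (s+8): 8 + j5 → |·| = √(8²+5²) = √89 ≈ 9.434, ∠ = arctan(5/8) ≈ 32.01°
pole (s+20): 20 + j5 → |·| = √(20²+5²) = √425 ≈ 20.616, ∠ = arctan(5/20) ≈ 14.04°
|L| = 1 · 180.28 / 194.49 ≈ 0.92694
Gain = 20 log₁₀(0.92694) ≈ -0.66 dB
∠L = 56.31° − 46.05° = 10.26°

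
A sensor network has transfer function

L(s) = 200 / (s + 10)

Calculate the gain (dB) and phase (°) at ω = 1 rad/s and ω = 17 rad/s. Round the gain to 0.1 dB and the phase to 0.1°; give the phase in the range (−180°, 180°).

At s = jω = j1:
pole (s+10): 10 + j1 → |·| = √(10²+1²) = √101 ≈ 10.05, ∠ = arctan(1/10) ≈ 5.71°
|L| = 200 / 10.05 ≈ 19.9
Gain = 20 log₁₀(19.9) ≈ 25.98 dB
∠L = 0.00° − 5.71° = -5.71°

At s = jω = j17:
pole (s+10): 10 + j17 → |·| = √(10²+17²) = √389 ≈ 19.723, ∠ = arctan(17/10) ≈ 59.53°
|L| = 200 / 19.723 ≈ 10.14
Gain = 20 log₁₀(10.14) ≈ 20.12 dB
∠L = 0.00° − 59.53° = -59.53°

ω = 1: 26.0 dB, -5.7°; ω = 17: 20.1 dB, -59.5°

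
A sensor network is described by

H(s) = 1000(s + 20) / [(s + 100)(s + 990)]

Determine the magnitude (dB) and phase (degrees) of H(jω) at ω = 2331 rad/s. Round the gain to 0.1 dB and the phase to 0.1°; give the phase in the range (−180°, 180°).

-8.1 dB, -65.0°

At s = jω = j2331:
zero (s+20): 20 + j2331 → |·| = √(20²+2331²) = √5433961 ≈ 2331.1, ∠ = arctan(2331/20) ≈ 89.51°
pole (s+100): 100 + j2331 → |·| = √(100²+2331²) = √5443561 ≈ 2333.1, ∠ = arctan(2331/100) ≈ 87.54°
pole (s+990): 990 + j2331 → |·| = √(990²+2331²) = √6413661 ≈ 2532.5, ∠ = arctan(2331/990) ≈ 66.99°
|H| = 1000 · 2331.1 / 5.9086e+06 ≈ 0.39453
Gain = 20 log₁₀(0.39453) ≈ -8.08 dB
∠H = 89.51° − 154.53° = -65.02°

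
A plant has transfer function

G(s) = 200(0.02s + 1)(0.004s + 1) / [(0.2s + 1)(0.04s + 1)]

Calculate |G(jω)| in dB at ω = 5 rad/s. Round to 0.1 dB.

At ω = 5 rad/s:
zero (1 + j5·0.02) = 1 + j0.1 → |·| ≈ 1.005, ∠ ≈ 5.71°
zero (1 + j5·0.004) = 1 + j0.02 → |·| ≈ 1.0002, ∠ ≈ 1.15°
pole (1 + j5·0.2) = 1 + j1 → |·| ≈ 1.4142, ∠ ≈ 45.00°
pole (1 + j5·0.04) = 1 + j0.2 → |·| ≈ 1.0198, ∠ ≈ 11.31°
|G| = 200 · 1.005 · 1.0002 / (1.4142 · 1.0198) ≈ 139.4
Gain = 20 log₁₀(139.4) ≈ 42.89 dB

42.9 dB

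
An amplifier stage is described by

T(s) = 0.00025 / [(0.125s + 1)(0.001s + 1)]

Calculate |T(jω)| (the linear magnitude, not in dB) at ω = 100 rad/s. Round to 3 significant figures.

At ω = 100 rad/s:
pole (1 + j100·0.125) = 1 + j12.5 → |·| ≈ 12.54, ∠ ≈ 85.43°
pole (1 + j100·0.001) = 1 + j0.1 → |·| ≈ 1.005, ∠ ≈ 5.71°
|T| = 0.00025 · 1 / (12.54 · 1.005) ≈ 1.9837e-05

1.98e-05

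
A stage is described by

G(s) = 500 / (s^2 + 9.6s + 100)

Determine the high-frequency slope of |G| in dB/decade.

-40 dB/decade

Each pole contributes −20 dB/decade at high frequency; each zero contributes +20 dB/decade.
Net: 0 zero(s) − 2 pole(s) → -40 dB/decade.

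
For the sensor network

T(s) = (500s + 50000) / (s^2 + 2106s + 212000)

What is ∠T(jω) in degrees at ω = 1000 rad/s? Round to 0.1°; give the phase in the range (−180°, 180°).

Substitute s = j1000:
Numerator: 500(j1000) + 50000 = 50000 + j500000
Denominator: (j1000)^2 + 2106(j1000) + 212000 = -788000 + j2106000
|N| = √(50000² + 500000²) ≈ 5.0249e+05, ∠N ≈ 84.29°
|D| = √(788000² + 2106000²) ≈ 2.2486e+06, ∠D ≈ 110.51°
∠T = 84.29° − 110.51° = -26.22°

-26.2°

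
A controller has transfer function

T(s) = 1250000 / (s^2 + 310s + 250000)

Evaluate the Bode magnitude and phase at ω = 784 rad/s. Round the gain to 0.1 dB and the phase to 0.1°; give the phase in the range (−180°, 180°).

At s = jω = j784:
quadratic: (j784)² + 310·j784 + 250000 = -364656 + j243040 → |·| ≈ 4.3823e+05, ∠ ≈ 146.32°
|T| = 1250000 / 4.3823e+05 ≈ 2.8524
Gain = 20 log₁₀(2.8524) ≈ 9.10 dB
∠T = 0.00° − 146.32° = -146.32°

9.1 dB, -146.3°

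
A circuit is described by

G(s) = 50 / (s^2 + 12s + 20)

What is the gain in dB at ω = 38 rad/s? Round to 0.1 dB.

-29.5 dB

Substitute s = j38:
Numerator: 50 = 50 + j0
Denominator: (j38)^2 + 12(j38) + 20 = -1424 + j456
|N| = √(50² + 0²) ≈ 50, ∠N ≈ 0.00°
|D| = √(1424² + 456²) ≈ 1495.2, ∠D ≈ 162.24°
|G| = 50 / 1495.2 ≈ 0.03344
Gain = 20 log₁₀(0.03344) ≈ -29.51 dB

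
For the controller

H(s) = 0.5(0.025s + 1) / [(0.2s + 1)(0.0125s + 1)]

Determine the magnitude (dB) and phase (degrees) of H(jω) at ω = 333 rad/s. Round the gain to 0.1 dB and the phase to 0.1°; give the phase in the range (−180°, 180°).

-36.7 dB, -82.5°

At ω = 333 rad/s:
zero (1 + j333·0.025) = 1 + j8.325 → |·| ≈ 8.3848, ∠ ≈ 83.15°
pole (1 + j333·0.2) = 1 + j66.6 → |·| ≈ 66.608, ∠ ≈ 89.14°
pole (1 + j333·0.0125) = 1 + j4.1625 → |·| ≈ 4.2809, ∠ ≈ 76.49°
|H| = 0.5 · 8.3848 / (66.608 · 4.2809) ≈ 0.014703
Gain = 20 log₁₀(0.014703) ≈ -36.65 dB
∠H = (83.15°) − (89.14° + 76.49°) = -82.48°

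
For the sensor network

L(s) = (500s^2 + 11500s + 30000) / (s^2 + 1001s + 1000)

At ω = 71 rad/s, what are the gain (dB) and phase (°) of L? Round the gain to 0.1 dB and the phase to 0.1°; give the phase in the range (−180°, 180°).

31.3 dB, 68.6°

Substitute s = j71:
Numerator: 500(j71)^2 + 11500(j71) + 30000 = -2490500 + j816500
Denominator: (j71)^2 + 1001(j71) + 1000 = -4041 + j71071
|N| = √(2490500² + 816500²) ≈ 2.6209e+06, ∠N ≈ 161.85°
|D| = √(4041² + 71071²) ≈ 71186, ∠D ≈ 93.25°
|L| = 2.6209e+06 / 71186 ≈ 36.818
Gain = 20 log₁₀(36.818) ≈ 31.32 dB
∠L = 161.85° − 93.25° = 68.60°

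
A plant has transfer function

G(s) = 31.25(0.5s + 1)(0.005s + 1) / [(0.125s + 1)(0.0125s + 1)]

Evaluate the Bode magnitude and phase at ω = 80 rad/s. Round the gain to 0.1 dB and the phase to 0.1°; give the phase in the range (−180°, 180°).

At ω = 80 rad/s:
zero (1 + j80·0.5) = 1 + j40 → |·| ≈ 40.012, ∠ ≈ 88.57°
zero (1 + j80·0.005) = 1 + j0.4 → |·| ≈ 1.077, ∠ ≈ 21.80°
pole (1 + j80·0.125) = 1 + j10 → |·| ≈ 10.05, ∠ ≈ 84.29°
pole (1 + j80·0.0125) = 1 + j1 → |·| ≈ 1.4142, ∠ ≈ 45.00°
|G| = 31.25 · 40.012 · 1.077 / (10.05 · 1.4142) ≈ 94.75
Gain = 20 log₁₀(94.75) ≈ 39.53 dB
∠G = (88.57° + 21.80°) − (84.29° + 45.00°) = -18.92°

39.5 dB, -18.9°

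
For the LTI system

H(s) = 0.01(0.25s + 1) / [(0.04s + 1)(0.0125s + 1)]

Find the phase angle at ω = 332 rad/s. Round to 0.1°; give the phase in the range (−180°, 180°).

-72.8°

At ω = 332 rad/s:
zero (1 + j332·0.25) = 1 + j83 → |·| ≈ 83.006, ∠ ≈ 89.31°
pole (1 + j332·0.04) = 1 + j13.28 → |·| ≈ 13.318, ∠ ≈ 85.69°
pole (1 + j332·0.0125) = 1 + j4.15 → |·| ≈ 4.2688, ∠ ≈ 76.45°
∠H = (89.31°) − (85.69° + 76.45°) = -72.83°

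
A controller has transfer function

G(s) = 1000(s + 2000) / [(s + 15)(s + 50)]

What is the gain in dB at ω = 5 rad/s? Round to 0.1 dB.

At s = jω = j5:
zero (s+2000): 2000 + j5 → |·| = √(2000²+5²) = √4000025 ≈ 2000, ∠ = arctan(5/2000) ≈ 0.14°
pole (s+15): 15 + j5 → |·| = √(15²+5²) = √250 ≈ 15.811, ∠ = arctan(5/15) ≈ 18.43°
pole (s+50): 50 + j5 → |·| = √(50²+5²) = √2525 ≈ 50.249, ∠ = arctan(5/50) ≈ 5.71°
|G| = 1000 · 2000 / 794.49 ≈ 2517.3
Gain = 20 log₁₀(2517.3) ≈ 68.02 dB

68.0 dB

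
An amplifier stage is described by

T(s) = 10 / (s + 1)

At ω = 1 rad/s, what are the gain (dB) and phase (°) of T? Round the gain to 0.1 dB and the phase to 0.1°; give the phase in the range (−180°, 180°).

17.0 dB, -45.0°

At s = jω = j1:
pole (s+1): 1 + j1 → |·| = √(1²+1²) = √2 ≈ 1.4142, ∠ = arctan(1/1) ≈ 45.00°
|T| = 10 / 1.4142 ≈ 7.0711
Gain = 20 log₁₀(7.0711) ≈ 16.99 dB
∠T = 0.00° − 45.00° = -45.00°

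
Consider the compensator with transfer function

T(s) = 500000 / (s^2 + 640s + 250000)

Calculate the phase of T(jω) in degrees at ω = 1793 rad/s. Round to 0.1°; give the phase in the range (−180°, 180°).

-158.8°

At s = jω = j1793:
quadratic: (j1793)² + 640·j1793 + 250000 = -2964849 + j1147520 → |·| ≈ 3.1792e+06, ∠ ≈ 158.84°
∠T = 0.00° − 158.84° = -158.84°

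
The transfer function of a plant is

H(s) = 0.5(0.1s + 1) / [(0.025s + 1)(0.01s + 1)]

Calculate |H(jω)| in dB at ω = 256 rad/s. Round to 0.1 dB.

-2.9 dB

At ω = 256 rad/s:
zero (1 + j256·0.1) = 1 + j25.6 → |·| ≈ 25.62, ∠ ≈ 87.76°
pole (1 + j256·0.025) = 1 + j6.4 → |·| ≈ 6.4777, ∠ ≈ 81.12°
pole (1 + j256·0.01) = 1 + j2.56 → |·| ≈ 2.7484, ∠ ≈ 68.66°
|H| = 0.5 · 25.62 / (6.4777 · 2.7484) ≈ 0.71953
Gain = 20 log₁₀(0.71953) ≈ -2.86 dB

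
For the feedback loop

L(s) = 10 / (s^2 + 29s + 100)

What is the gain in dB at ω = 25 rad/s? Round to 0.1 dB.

Substitute s = j25:
Numerator: 10 = 10 + j0
Denominator: (j25)^2 + 29(j25) + 100 = -525 + j725
|N| = √(10² + 0²) ≈ 10, ∠N ≈ 0.00°
|D| = √(525² + 725²) ≈ 895.13, ∠D ≈ 125.91°
|L| = 10 / 895.13 ≈ 0.011172
Gain = 20 log₁₀(0.011172) ≈ -39.04 dB

-39.0 dB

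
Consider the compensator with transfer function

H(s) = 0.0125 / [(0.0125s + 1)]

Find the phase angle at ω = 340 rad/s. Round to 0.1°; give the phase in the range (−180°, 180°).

At ω = 340 rad/s:
pole (1 + j340·0.0125) = 1 + j4.25 → |·| ≈ 4.3661, ∠ ≈ 76.76°
∠H = (0°) − (76.76°) = -76.76°

-76.8°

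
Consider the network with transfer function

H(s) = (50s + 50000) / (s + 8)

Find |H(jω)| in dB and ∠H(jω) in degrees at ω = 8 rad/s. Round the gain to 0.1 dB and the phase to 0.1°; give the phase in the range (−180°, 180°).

Substitute s = j8:
Numerator: 50(j8) + 50000 = 50000 + j400
Denominator: (j8) + 8 = 8 + j8
|N| = √(50000² + 400²) ≈ 50002, ∠N ≈ 0.46°
|D| = √(8² + 8²) ≈ 11.314, ∠D ≈ 45.00°
|H| = 50002 / 11.314 ≈ 4419.5
Gain = 20 log₁₀(4419.5) ≈ 72.91 dB
∠H = 0.46° − 45.00° = -44.54°

72.9 dB, -44.5°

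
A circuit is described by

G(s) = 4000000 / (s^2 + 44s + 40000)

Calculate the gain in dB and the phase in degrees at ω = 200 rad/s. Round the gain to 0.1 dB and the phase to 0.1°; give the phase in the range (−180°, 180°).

53.2 dB, -90.0°

At s = jω = j200:
quadratic: (j200)² + 44·j200 + 40000 = 0 + j8800 → |·| ≈ 8800, ∠ ≈ 90.00°
|G| = 4000000 / 8800 ≈ 454.55
Gain = 20 log₁₀(454.55) ≈ 53.15 dB
∠G = 0.00° − 90.00° = -90.00°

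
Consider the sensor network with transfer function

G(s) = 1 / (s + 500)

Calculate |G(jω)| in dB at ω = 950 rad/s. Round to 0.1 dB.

-60.6 dB

At s = jω = j950:
pole (s+500): 500 + j950 → |·| = √(500²+950²) = √1152500 ≈ 1073.5, ∠ = arctan(950/500) ≈ 62.24°
|G| = 1 / 1073.5 ≈ 0.00093153
Gain = 20 log₁₀(0.00093153) ≈ -60.62 dB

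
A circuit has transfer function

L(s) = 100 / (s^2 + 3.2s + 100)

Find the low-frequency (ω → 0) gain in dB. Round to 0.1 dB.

L(0) = 100 / 100 = 1
20 log₁₀(1) ≈ 0.00 dB

0.0 dB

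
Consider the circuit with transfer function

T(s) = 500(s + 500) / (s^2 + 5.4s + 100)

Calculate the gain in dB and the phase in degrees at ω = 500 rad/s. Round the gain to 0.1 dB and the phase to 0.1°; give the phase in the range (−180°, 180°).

At s = jω = j500:
zero (s+500): 500 + j500 → |·| = √(500²+500²) = √500000 ≈ 707.11, ∠ = arctan(500/500) ≈ 45.00°
quadratic: (j500)² + 5.4·j500 + 100 = -249900 + j2700 → |·| ≈ 2.4991e+05, ∠ ≈ 179.38°
|T| = 500 · 707.11 / 2.4991e+05 ≈ 1.4147
Gain = 20 log₁₀(1.4147) ≈ 3.01 dB
∠T = 45.00° − 179.38° = -134.38°

3.0 dB, -134.4°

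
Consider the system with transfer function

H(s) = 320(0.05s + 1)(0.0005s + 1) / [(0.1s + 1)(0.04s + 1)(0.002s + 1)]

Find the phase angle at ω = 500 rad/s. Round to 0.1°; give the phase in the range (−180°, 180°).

At ω = 500 rad/s:
zero (1 + j500·0.05) = 1 + j25 → |·| ≈ 25.02, ∠ ≈ 87.71°
zero (1 + j500·0.0005) = 1 + j0.25 → |·| ≈ 1.0308, ∠ ≈ 14.04°
pole (1 + j500·0.1) = 1 + j50 → |·| ≈ 50.01, ∠ ≈ 88.85°
pole (1 + j500·0.04) = 1 + j20 → |·| ≈ 20.025, ∠ ≈ 87.14°
pole (1 + j500·0.002) = 1 + j1 → |·| ≈ 1.4142, ∠ ≈ 45.00°
∠H = (87.71° + 14.04°) − (88.85° + 87.14° + 45.00°) = -119.24°

-119.2°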